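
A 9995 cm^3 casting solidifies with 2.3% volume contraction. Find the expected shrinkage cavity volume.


Formula: V_shrink = V_casting * shrinkage_pct / 100
V_shrink = 9995 cm^3 * 2.3 / 100 = 229.8850 cm^3

229.8850 cm^3


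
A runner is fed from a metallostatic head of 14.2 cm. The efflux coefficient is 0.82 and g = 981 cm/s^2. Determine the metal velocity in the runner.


Formula: v = Cd * sqrt(2 * g * h)  (Torricelli with discharge coefficient)
2*g*h = 2 * 981 * 14.2 = 27860.4 cm^2/s^2
sqrt(27860.4) = 166.91435 cm/s
v = 0.82 * 166.91435 = 136.8698 cm/s

Final answer: 136.8698 cm/s


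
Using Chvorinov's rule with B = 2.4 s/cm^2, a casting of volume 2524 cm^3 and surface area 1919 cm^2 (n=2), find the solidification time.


Formula: t_s = B * (V/A)^n  (Chvorinov's rule, n=2)
Modulus M = V/A = 2524/1919 = 1.315268 cm
M^2 = 1.315268^2 = 1.729930 cm^2
t_s = 2.4 * 1.729930 = 4.1518 s

Answer: 4.1518 s


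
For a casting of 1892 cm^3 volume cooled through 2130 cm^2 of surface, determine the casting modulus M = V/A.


Formula: Casting Modulus M = V / A
M = 1892 cm^3 / 2130 cm^2 = 0.8883 cm

Final answer: 0.8883 cm


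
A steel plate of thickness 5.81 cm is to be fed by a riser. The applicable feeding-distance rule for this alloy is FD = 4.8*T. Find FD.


Formula: FD = 4.8 * T  (riser feeding-distance rule)
FD = 4.8 * 5.81 cm = 27.8880 cm


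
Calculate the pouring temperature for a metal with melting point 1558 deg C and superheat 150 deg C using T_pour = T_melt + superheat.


Formula: T_pour = T_melt + Superheat
T_pour = 1558 + 150 = 1708 deg C

1708 deg C


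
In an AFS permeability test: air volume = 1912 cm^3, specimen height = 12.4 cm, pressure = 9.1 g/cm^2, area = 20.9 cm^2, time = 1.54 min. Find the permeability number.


Formula: Permeability Number P = (V * H) / (p * A * t)
Numerator: V * H = 1912 * 12.4 = 23708.8
Denominator: p * A * t = 9.1 * 20.9 * 1.54 = 292.8926
P = 23708.8 / 292.8926 = 80.9471

Final answer: 80.9471


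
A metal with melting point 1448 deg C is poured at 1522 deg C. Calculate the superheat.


Formula: Superheat = T_pour - T_melt
Superheat = 1522 - 1448 = 74 deg C

Answer: 74 deg C


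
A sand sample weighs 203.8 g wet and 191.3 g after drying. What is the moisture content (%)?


Formula: MC = (W_wet - W_dry) / W_wet * 100
Water mass = 203.8 - 191.3 = 12.5 g
MC = 12.5 / 203.8 * 100 = 6.1335%


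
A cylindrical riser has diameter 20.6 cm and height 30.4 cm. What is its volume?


Formula: V = pi * (D/2)^2 * H  (cylinder volume)
Radius = D/2 = 20.6/2 = 10.3 cm
V = pi * 10.3^2 * 30.4 = 10132.0636 cm^3


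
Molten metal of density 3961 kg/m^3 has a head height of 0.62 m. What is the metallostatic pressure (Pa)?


Formula: P = rho * g * h
rho * g = 3961 * 9.81 = 38857.41 N/m^3
P = 38857.41 * 0.62 = 24091.5942 Pa

24091.5942 Pa


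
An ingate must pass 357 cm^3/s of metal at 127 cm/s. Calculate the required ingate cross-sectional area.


Formula: A_ingate = Q / v  (continuity equation)
A = 357 cm^3/s / 127 cm/s = 2.8110 cm^2


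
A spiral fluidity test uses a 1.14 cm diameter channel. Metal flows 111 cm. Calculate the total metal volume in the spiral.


Formula: V = pi * (d/2)^2 * L  (cylinder volume)
Radius = 1.14/2 = 0.57 cm
V = pi * 0.57^2 * 111 = 113.2981 cm^3

Final answer: 113.2981 cm^3


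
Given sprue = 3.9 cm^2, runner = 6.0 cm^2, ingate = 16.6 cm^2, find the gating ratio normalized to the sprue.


Sprue:Runner:Ingate = 1 : 6.0/3.9 : 16.6/3.9 = 1:1.54:4.26

1:1.54:4.26


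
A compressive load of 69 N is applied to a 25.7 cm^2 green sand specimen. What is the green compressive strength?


Formula: Compressive Strength = Force / Area
Strength = 69 N / 25.7 cm^2 = 2.6848 N/cm^2

Final answer: 2.6848 N/cm^2


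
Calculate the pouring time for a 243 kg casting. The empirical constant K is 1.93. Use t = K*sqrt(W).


Formula: t = K * sqrt(W)
sqrt(W) = sqrt(243) = 15.58846
t = 1.93 * 15.58846 = 30.0857 s


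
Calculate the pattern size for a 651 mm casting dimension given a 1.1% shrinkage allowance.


Formula: L_pattern = L_casting * (1 + shrinkage_rate/100)
Shrinkage factor = 1 + 1.1/100 = 1.011
L_pattern = 651 mm * 1.011 = 658.1610 mm

Final answer: 658.1610 mm


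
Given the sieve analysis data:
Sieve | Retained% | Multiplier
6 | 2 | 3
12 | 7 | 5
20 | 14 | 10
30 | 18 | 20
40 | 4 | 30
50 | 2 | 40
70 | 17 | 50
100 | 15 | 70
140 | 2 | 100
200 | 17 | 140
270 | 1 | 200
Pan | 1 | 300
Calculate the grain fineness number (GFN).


Formula: GFN = sum(pct * multiplier) / sum(pct)
sum(pct * multiplier) = 5721
sum(pct) = 100
GFN = 5721 / 100 = 57.21


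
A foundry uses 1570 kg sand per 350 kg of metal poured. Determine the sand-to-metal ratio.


Formula: Sand-to-Metal Ratio = W_sand / W_metal
Ratio = 1570 kg / 350 kg = 4.4857

Final answer: 4.4857


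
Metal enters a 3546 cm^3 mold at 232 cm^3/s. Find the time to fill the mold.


Formula: t_fill = V_mold / Q_flow
t = 3546 cm^3 / 232 cm^3/s = 15.2845 s

Answer: 15.2845 s


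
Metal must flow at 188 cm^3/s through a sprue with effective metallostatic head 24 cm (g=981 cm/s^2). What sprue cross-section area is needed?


Formula: v = sqrt(2*g*h), A = Q/v
Velocity: v = sqrt(2 * 981 * 24) = sqrt(47088) = 216.9977 cm/s
Sprue area: A = Q / v = 188 / 216.9977 = 0.8664 cm^2

Final answer: 0.8664 cm^2


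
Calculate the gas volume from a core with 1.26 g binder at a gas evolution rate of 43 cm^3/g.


Formula: V_gas = W_binder * gas_evolution_rate
V = 1.26 g * 43 cm^3/g = 54.1800 cm^3


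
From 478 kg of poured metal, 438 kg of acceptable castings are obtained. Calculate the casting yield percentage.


Formula: Casting Yield = (W_good / W_total) * 100
Yield = (438 kg / 478 kg) * 100 = 91.6318%

Final answer: 91.6318%


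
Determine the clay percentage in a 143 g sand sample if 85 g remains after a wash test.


Formula: Clay% = (W_total - W_washed) / W_total * 100
Clay mass = 143 - 85 = 58 g
Clay% = 58 / 143 * 100 = 40.5594%


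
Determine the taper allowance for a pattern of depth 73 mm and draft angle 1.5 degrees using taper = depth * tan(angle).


Formula: taper = depth * tan(draft_angle)
tan(1.5 deg) = 0.0261859
taper = 73 mm * 0.0261859 = 1.9116 mm

Final answer: 1.9116 mm


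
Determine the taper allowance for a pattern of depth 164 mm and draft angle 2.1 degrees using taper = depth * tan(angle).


Formula: taper = depth * tan(draft_angle)
tan(2.1 deg) = 0.0366683
taper = 164 mm * 0.0366683 = 6.0136 mm

6.0136 mm


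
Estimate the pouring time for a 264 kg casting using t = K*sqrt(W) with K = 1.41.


Formula: t = K * sqrt(W)
sqrt(W) = sqrt(264) = 16.24808
t = 1.41 * 16.24808 = 22.9098 s

Final answer: 22.9098 s


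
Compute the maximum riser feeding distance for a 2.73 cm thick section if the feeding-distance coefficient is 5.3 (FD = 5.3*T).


Formula: FD = 5.3 * T  (riser feeding-distance rule)
FD = 5.3 * 2.73 cm = 14.4690 cm

Final answer: 14.4690 cm


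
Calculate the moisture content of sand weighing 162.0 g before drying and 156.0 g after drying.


Formula: MC = (W_wet - W_dry) / W_wet * 100
Water mass = 162.0 - 156.0 = 6.0 g
MC = 6.0 / 162.0 * 100 = 3.7037%

Final answer: 3.7037%


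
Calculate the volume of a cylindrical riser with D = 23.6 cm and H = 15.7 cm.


Formula: V = pi * (D/2)^2 * H  (cylinder volume)
Radius = D/2 = 23.6/2 = 11.8 cm
V = pi * 11.8^2 * 15.7 = 6867.7352 cm^3

Final answer: 6867.7352 cm^3


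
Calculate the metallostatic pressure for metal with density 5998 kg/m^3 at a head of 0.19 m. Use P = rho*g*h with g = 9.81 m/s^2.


Formula: P = rho * g * h
rho * g = 5998 * 9.81 = 58840.38 N/m^3
P = 58840.38 * 0.19 = 11179.6722 Pa


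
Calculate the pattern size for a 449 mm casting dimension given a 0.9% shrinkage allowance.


Formula: L_pattern = L_casting * (1 + shrinkage_rate/100)
Shrinkage factor = 1 + 0.9/100 = 1.009
L_pattern = 449 mm * 1.009 = 453.0410 mm


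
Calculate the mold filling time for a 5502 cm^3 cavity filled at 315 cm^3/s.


Formula: t_fill = V_mold / Q_flow
t = 5502 cm^3 / 315 cm^3/s = 17.4667 s

17.4667 s


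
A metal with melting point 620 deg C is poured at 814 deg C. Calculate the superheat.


Formula: Superheat = T_pour - T_melt
Superheat = 814 - 620 = 194 deg C

Answer: 194 deg C


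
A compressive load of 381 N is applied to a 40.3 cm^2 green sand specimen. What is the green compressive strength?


Formula: Compressive Strength = Force / Area
Strength = 381 N / 40.3 cm^2 = 9.4541 N/cm^2

Final answer: 9.4541 N/cm^2


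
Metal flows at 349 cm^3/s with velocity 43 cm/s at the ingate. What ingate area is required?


Formula: A_ingate = Q / v  (continuity equation)
A = 349 cm^3/s / 43 cm/s = 8.1163 cm^2


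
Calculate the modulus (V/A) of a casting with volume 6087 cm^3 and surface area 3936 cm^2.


Formula: Casting Modulus M = V / A
M = 6087 cm^3 / 3936 cm^2 = 1.5465 cm


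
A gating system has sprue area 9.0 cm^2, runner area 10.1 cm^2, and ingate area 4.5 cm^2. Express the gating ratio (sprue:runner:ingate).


Sprue:Runner:Ingate = 1 : 10.1/9.0 : 4.5/9.0 = 1:1.12:0.50


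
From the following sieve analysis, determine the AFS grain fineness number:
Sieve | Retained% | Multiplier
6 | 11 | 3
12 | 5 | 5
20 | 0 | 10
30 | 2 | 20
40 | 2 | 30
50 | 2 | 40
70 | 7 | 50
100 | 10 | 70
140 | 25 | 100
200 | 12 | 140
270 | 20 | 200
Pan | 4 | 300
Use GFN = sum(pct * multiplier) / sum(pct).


Formula: GFN = sum(pct * multiplier) / sum(pct)
sum(pct * multiplier) = 10668
sum(pct) = 100
GFN = 10668 / 100 = 106.68

106.68


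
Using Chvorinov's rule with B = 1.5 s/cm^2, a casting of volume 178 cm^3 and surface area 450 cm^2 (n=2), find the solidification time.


Formula: t_s = B * (V/A)^n  (Chvorinov's rule, n=2)
Modulus M = V/A = 178/450 = 0.395556 cm
M^2 = 0.395556^2 = 0.156465 cm^2
t_s = 1.5 * 0.156465 = 0.2347 s

0.2347 s


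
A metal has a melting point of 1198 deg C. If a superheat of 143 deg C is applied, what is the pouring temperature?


Formula: T_pour = T_melt + Superheat
T_pour = 1198 + 143 = 1341 deg C

Final answer: 1341 deg C


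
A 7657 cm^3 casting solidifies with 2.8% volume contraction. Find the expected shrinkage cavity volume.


Formula: V_shrink = V_casting * shrinkage_pct / 100
V_shrink = 7657 cm^3 * 2.8 / 100 = 214.3960 cm^3


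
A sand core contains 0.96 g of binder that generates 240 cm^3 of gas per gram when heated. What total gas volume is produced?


Formula: V_gas = W_binder * gas_evolution_rate
V = 0.96 g * 240 cm^3/g = 230.4000 cm^3

Final answer: 230.4000 cm^3


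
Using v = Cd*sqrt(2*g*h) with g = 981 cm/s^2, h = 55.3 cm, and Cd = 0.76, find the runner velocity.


Formula: v = Cd * sqrt(2 * g * h)  (Torricelli with discharge coefficient)
2*g*h = 2 * 981 * 55.3 = 108498.6 cm^2/s^2
sqrt(108498.6) = 329.39126 cm/s
v = 0.76 * 329.39126 = 250.3374 cm/s

250.3374 cm/s


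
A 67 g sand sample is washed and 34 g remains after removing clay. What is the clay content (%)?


Formula: Clay% = (W_total - W_washed) / W_total * 100
Clay mass = 67 - 34 = 33 g
Clay% = 33 / 67 * 100 = 49.2537%

Answer: 49.2537%


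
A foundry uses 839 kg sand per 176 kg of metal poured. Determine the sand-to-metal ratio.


Formula: Sand-to-Metal Ratio = W_sand / W_metal
Ratio = 839 kg / 176 kg = 4.7670

4.7670


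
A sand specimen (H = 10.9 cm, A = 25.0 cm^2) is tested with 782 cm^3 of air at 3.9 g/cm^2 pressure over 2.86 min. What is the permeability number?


Formula: Permeability Number P = (V * H) / (p * A * t)
Numerator: V * H = 782 * 10.9 = 8523.8
Denominator: p * A * t = 3.9 * 25.0 * 2.86 = 278.85
P = 8523.8 / 278.85 = 30.5677

Final answer: 30.5677


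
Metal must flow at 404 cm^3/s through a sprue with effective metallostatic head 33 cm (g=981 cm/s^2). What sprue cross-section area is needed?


Formula: v = sqrt(2*g*h), A = Q/v
Velocity: v = sqrt(2 * 981 * 33) = sqrt(64746) = 254.4524 cm/s
Sprue area: A = Q / v = 404 / 254.4524 = 1.5877 cm^2

Answer: 1.5877 cm^2


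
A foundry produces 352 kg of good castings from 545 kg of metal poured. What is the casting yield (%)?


Formula: Casting Yield = (W_good / W_total) * 100
Yield = (352 kg / 545 kg) * 100 = 64.5872%

Final answer: 64.5872%


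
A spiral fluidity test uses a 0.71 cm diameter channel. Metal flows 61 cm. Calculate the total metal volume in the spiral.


Formula: V = pi * (d/2)^2 * L  (cylinder volume)
Radius = 0.71/2 = 0.355 cm
V = pi * 0.355^2 * 61 = 24.1511 cm^3

Final answer: 24.1511 cm^3


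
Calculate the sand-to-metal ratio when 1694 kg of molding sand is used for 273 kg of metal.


Formula: Sand-to-Metal Ratio = W_sand / W_metal
Ratio = 1694 kg / 273 kg = 6.2051

Answer: 6.2051


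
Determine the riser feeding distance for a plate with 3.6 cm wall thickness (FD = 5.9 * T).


Formula: FD = 5.9 * T  (riser feeding-distance rule)
FD = 5.9 * 3.6 cm = 21.2400 cm


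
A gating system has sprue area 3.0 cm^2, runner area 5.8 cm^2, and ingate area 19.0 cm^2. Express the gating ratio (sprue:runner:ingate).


Sprue:Runner:Ingate = 1 : 5.8/3.0 : 19.0/3.0 = 1:1.93:6.33

1:1.93:6.33


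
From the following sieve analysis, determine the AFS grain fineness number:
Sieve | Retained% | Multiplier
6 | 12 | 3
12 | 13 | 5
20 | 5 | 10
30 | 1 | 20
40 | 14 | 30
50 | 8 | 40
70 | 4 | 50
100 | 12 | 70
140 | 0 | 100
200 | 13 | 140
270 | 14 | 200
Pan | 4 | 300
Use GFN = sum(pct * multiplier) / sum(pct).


Formula: GFN = sum(pct * multiplier) / sum(pct)
sum(pct * multiplier) = 7771
sum(pct) = 100
GFN = 7771 / 100 = 77.71

Answer: 77.71


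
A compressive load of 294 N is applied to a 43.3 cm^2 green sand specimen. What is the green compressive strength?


Formula: Compressive Strength = Force / Area
Strength = 294 N / 43.3 cm^2 = 6.7898 N/cm^2


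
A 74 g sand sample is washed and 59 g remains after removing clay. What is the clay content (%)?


Formula: Clay% = (W_total - W_washed) / W_total * 100
Clay mass = 74 - 59 = 15 g
Clay% = 15 / 74 * 100 = 20.2703%

Final answer: 20.2703%


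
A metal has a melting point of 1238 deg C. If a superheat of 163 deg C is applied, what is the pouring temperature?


Formula: T_pour = T_melt + Superheat
T_pour = 1238 + 163 = 1401 deg C

1401 deg C


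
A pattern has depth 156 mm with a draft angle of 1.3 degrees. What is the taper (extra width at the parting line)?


Formula: taper = depth * tan(draft_angle)
tan(1.3 deg) = 0.0226932
taper = 156 mm * 0.0226932 = 3.5401 mm

Final answer: 3.5401 mm


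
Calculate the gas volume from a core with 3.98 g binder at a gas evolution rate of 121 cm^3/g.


Formula: V_gas = W_binder * gas_evolution_rate
V = 3.98 g * 121 cm^3/g = 481.5800 cm^3

Answer: 481.5800 cm^3


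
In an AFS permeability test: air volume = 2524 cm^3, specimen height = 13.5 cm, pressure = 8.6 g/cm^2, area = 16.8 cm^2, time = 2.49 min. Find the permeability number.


Formula: Permeability Number P = (V * H) / (p * A * t)
Numerator: V * H = 2524 * 13.5 = 34074.0
Denominator: p * A * t = 8.6 * 16.8 * 2.49 = 359.7552
P = 34074.0 / 359.7552 = 94.7144


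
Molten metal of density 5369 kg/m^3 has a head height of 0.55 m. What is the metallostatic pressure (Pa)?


Formula: P = rho * g * h
rho * g = 5369 * 9.81 = 52669.89 N/m^3
P = 52669.89 * 0.55 = 28968.4395 Pa


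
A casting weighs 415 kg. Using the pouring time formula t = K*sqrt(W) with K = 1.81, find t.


Formula: t = K * sqrt(W)
sqrt(W) = sqrt(415) = 20.37155
t = 1.81 * 20.37155 = 36.8725 s

Final answer: 36.8725 s


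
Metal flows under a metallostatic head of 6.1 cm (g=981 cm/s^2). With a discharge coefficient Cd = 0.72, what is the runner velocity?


Formula: v = Cd * sqrt(2 * g * h)  (Torricelli with discharge coefficient)
2*g*h = 2 * 981 * 6.1 = 11968.2 cm^2/s^2
sqrt(11968.2) = 109.39927 cm/s
v = 0.72 * 109.39927 = 78.7675 cm/s


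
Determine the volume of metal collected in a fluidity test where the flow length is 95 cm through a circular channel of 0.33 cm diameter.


Formula: V = pi * (d/2)^2 * L  (cylinder volume)
Radius = 0.33/2 = 0.165 cm
V = pi * 0.165^2 * 95 = 8.1253 cm^3

Final answer: 8.1253 cm^3


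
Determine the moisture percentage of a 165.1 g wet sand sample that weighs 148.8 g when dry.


Formula: MC = (W_wet - W_dry) / W_wet * 100
Water mass = 165.1 - 148.8 = 16.3 g
MC = 16.3 / 165.1 * 100 = 9.8728%


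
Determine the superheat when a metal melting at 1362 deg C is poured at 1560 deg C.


Formula: Superheat = T_pour - T_melt
Superheat = 1560 - 1362 = 198 deg C

Final answer: 198 deg C


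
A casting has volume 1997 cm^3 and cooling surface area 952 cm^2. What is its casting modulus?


Formula: Casting Modulus M = V / A
M = 1997 cm^3 / 952 cm^2 = 2.0977 cm


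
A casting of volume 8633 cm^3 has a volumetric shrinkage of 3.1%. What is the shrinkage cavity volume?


Formula: V_shrink = V_casting * shrinkage_pct / 100
V_shrink = 8633 cm^3 * 3.1 / 100 = 267.6230 cm^3


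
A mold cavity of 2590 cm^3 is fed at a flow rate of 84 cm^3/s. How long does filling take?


Formula: t_fill = V_mold / Q_flow
t = 2590 cm^3 / 84 cm^3/s = 30.8333 s

Answer: 30.8333 s


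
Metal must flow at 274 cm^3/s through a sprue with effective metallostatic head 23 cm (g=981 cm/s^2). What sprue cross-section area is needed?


Formula: v = sqrt(2*g*h), A = Q/v
Velocity: v = sqrt(2 * 981 * 23) = sqrt(45126) = 212.4288 cm/s
Sprue area: A = Q / v = 274 / 212.4288 = 1.2898 cm^2

1.2898 cm^2


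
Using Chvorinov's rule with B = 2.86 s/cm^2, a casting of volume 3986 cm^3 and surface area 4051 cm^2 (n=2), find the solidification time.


Formula: t_s = B * (V/A)^n  (Chvorinov's rule, n=2)
Modulus M = V/A = 3986/4051 = 0.983955 cm
M^2 = 0.983955^2 = 0.968167 cm^2
t_s = 2.86 * 0.968167 = 2.7690 s


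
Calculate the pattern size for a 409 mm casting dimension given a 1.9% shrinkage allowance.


Formula: L_pattern = L_casting * (1 + shrinkage_rate/100)
Shrinkage factor = 1 + 1.9/100 = 1.019
L_pattern = 409 mm * 1.019 = 416.7710 mm

416.7710 mm


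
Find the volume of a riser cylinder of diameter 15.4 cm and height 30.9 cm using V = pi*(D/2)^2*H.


Formula: V = pi * (D/2)^2 * H  (cylinder volume)
Radius = D/2 = 15.4/2 = 7.7 cm
V = pi * 7.7^2 * 30.9 = 5755.5894 cm^3

5755.5894 cm^3


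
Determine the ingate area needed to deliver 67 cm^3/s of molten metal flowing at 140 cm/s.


Formula: A_ingate = Q / v  (continuity equation)
A = 67 cm^3/s / 140 cm/s = 0.4786 cm^2

0.4786 cm^2


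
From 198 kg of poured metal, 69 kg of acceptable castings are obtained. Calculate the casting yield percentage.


Formula: Casting Yield = (W_good / W_total) * 100
Yield = (69 kg / 198 kg) * 100 = 34.8485%

Answer: 34.8485%


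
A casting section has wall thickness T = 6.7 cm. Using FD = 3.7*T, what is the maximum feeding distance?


Formula: FD = 3.7 * T  (riser feeding-distance rule)
FD = 3.7 * 6.7 cm = 24.7900 cm

Answer: 24.7900 cm


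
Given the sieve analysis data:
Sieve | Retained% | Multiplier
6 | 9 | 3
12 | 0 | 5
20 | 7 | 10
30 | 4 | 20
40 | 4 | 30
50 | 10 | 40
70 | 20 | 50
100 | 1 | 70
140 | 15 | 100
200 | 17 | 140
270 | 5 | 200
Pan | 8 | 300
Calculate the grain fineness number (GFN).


Formula: GFN = sum(pct * multiplier) / sum(pct)
sum(pct * multiplier) = 9047
sum(pct) = 100
GFN = 9047 / 100 = 90.47

90.47


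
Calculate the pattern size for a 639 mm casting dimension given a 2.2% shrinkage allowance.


Formula: L_pattern = L_casting * (1 + shrinkage_rate/100)
Shrinkage factor = 1 + 2.2/100 = 1.022
L_pattern = 639 mm * 1.022 = 653.0580 mm

Answer: 653.0580 mm


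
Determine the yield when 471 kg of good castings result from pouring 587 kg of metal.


Formula: Casting Yield = (W_good / W_total) * 100
Yield = (471 kg / 587 kg) * 100 = 80.2385%

Final answer: 80.2385%


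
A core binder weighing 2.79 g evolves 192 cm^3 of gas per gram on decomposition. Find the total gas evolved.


Formula: V_gas = W_binder * gas_evolution_rate
V = 2.79 g * 192 cm^3/g = 535.6800 cm^3

Final answer: 535.6800 cm^3


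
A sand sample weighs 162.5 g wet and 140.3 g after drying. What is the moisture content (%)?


Formula: MC = (W_wet - W_dry) / W_wet * 100
Water mass = 162.5 - 140.3 = 22.2 g
MC = 22.2 / 162.5 * 100 = 13.6615%

Final answer: 13.6615%


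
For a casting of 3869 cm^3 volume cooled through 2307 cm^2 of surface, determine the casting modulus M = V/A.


Formula: Casting Modulus M = V / A
M = 3869 cm^3 / 2307 cm^2 = 1.6771 cm


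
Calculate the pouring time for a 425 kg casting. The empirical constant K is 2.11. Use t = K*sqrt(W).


Formula: t = K * sqrt(W)
sqrt(W) = sqrt(425) = 20.61553
t = 2.11 * 20.61553 = 43.4988 s

43.4988 s


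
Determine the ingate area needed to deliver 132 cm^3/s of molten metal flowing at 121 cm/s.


Formula: A_ingate = Q / v  (continuity equation)
A = 132 cm^3/s / 121 cm/s = 1.0909 cm^2

1.0909 cm^2


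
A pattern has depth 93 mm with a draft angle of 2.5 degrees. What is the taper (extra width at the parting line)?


Formula: taper = depth * tan(draft_angle)
tan(2.5 deg) = 0.0436609
taper = 93 mm * 0.0436609 = 4.0605 mm

Answer: 4.0605 mm


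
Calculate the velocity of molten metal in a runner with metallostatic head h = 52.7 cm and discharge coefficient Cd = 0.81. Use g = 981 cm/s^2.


Formula: v = Cd * sqrt(2 * g * h)  (Torricelli with discharge coefficient)
2*g*h = 2 * 981 * 52.7 = 103397.4 cm^2/s^2
sqrt(103397.4) = 321.55466 cm/s
v = 0.81 * 321.55466 = 260.4593 cm/s

260.4593 cm/s


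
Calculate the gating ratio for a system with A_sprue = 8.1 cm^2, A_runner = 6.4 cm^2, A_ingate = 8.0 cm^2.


Sprue:Runner:Ingate = 1 : 6.4/8.1 : 8.0/8.1 = 1:0.79:0.99

1:0.79:0.99


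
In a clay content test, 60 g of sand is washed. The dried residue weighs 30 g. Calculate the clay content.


Formula: Clay% = (W_total - W_washed) / W_total * 100
Clay mass = 60 - 30 = 30 g
Clay% = 30 / 60 * 100 = 50.0000%

Final answer: 50.0000%


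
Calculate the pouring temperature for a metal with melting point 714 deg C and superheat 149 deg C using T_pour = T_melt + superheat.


Formula: T_pour = T_melt + Superheat
T_pour = 714 + 149 = 863 deg C

Answer: 863 deg C


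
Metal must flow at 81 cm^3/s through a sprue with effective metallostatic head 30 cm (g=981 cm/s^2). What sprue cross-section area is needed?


Formula: v = sqrt(2*g*h), A = Q/v
Velocity: v = sqrt(2 * 981 * 30) = sqrt(58860) = 242.6108 cm/s
Sprue area: A = Q / v = 81 / 242.6108 = 0.3339 cm^2

Answer: 0.3339 cm^2


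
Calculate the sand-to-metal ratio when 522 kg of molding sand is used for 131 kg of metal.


Formula: Sand-to-Metal Ratio = W_sand / W_metal
Ratio = 522 kg / 131 kg = 3.9847

3.9847


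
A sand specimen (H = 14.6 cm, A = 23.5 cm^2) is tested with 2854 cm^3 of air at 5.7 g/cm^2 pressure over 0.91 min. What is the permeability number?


Formula: Permeability Number P = (V * H) / (p * A * t)
Numerator: V * H = 2854 * 14.6 = 41668.4
Denominator: p * A * t = 5.7 * 23.5 * 0.91 = 121.8945
P = 41668.4 / 121.8945 = 341.8399


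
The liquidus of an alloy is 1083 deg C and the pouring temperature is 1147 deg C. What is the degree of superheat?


Formula: Superheat = T_pour - T_melt
Superheat = 1147 - 1083 = 64 deg C


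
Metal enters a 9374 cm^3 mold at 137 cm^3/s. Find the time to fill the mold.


Formula: t_fill = V_mold / Q_flow
t = 9374 cm^3 / 137 cm^3/s = 68.4234 s

68.4234 s


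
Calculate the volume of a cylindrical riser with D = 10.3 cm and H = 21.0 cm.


Formula: V = pi * (D/2)^2 * H  (cylinder volume)
Radius = D/2 = 10.3/2 = 5.15 cm
V = pi * 5.15^2 * 21.0 = 1749.7807 cm^3

1749.7807 cm^3


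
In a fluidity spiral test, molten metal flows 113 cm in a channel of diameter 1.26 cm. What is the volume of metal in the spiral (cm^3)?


Formula: V = pi * (d/2)^2 * L  (cylinder volume)
Radius = 1.26/2 = 0.63 cm
V = pi * 0.63^2 * 113 = 140.8995 cm^3

Final answer: 140.8995 cm^3


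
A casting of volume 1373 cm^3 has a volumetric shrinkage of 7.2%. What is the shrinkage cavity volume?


Formula: V_shrink = V_casting * shrinkage_pct / 100
V_shrink = 1373 cm^3 * 7.2 / 100 = 98.8560 cm^3

98.8560 cm^3


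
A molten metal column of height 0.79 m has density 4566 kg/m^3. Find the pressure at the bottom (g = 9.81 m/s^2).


Formula: P = rho * g * h
rho * g = 4566 * 9.81 = 44792.46 N/m^3
P = 44792.46 * 0.79 = 35386.0434 Pa

35386.0434 Pa


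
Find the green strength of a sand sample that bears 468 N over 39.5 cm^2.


Formula: Compressive Strength = Force / Area
Strength = 468 N / 39.5 cm^2 = 11.8481 N/cm^2


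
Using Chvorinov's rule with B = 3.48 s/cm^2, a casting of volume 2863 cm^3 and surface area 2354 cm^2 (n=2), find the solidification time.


Formula: t_s = B * (V/A)^n  (Chvorinov's rule, n=2)
Modulus M = V/A = 2863/2354 = 1.216228 cm
M^2 = 1.216228^2 = 1.479211 cm^2
t_s = 3.48 * 1.479211 = 5.1477 s

Final answer: 5.1477 s


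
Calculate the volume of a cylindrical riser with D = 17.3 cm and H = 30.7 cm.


Formula: V = pi * (D/2)^2 * H  (cylinder volume)
Radius = D/2 = 17.3/2 = 8.65 cm
V = pi * 8.65^2 * 30.7 = 7216.3978 cm^3


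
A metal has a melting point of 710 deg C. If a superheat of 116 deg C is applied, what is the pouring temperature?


Formula: T_pour = T_melt + Superheat
T_pour = 710 + 116 = 826 deg C

Answer: 826 deg C


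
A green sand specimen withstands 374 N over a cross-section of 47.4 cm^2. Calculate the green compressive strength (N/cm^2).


Formula: Compressive Strength = Force / Area
Strength = 374 N / 47.4 cm^2 = 7.8903 N/cm^2

7.8903 N/cm^2


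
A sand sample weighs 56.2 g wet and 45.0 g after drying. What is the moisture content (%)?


Formula: MC = (W_wet - W_dry) / W_wet * 100
Water mass = 56.2 - 45.0 = 11.2 g
MC = 11.2 / 56.2 * 100 = 19.9288%

19.9288%


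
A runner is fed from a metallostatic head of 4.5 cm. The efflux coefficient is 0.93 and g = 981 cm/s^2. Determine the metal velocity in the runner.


Formula: v = Cd * sqrt(2 * g * h)  (Torricelli with discharge coefficient)
2*g*h = 2 * 981 * 4.5 = 8829.0 cm^2/s^2
sqrt(8829.0) = 93.96276 cm/s
v = 0.93 * 93.96276 = 87.3854 cm/s

87.3854 cm/s


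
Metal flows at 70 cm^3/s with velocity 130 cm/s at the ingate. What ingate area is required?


Formula: A_ingate = Q / v  (continuity equation)
A = 70 cm^3/s / 130 cm/s = 0.5385 cm^2

Answer: 0.5385 cm^2


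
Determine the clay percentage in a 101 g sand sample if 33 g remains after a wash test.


Formula: Clay% = (W_total - W_washed) / W_total * 100
Clay mass = 101 - 33 = 68 g
Clay% = 68 / 101 * 100 = 67.3267%

Final answer: 67.3267%


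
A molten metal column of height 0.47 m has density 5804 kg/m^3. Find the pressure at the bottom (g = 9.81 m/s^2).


Formula: P = rho * g * h
rho * g = 5804 * 9.81 = 56937.24 N/m^3
P = 56937.24 * 0.47 = 26760.5028 Pa


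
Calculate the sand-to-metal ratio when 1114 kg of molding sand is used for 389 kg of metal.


Formula: Sand-to-Metal Ratio = W_sand / W_metal
Ratio = 1114 kg / 389 kg = 2.8638

Answer: 2.8638


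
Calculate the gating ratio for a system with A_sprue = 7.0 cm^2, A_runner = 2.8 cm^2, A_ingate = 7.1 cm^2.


Sprue:Runner:Ingate = 1 : 2.8/7.0 : 7.1/7.0 = 1:0.40:1.01

Answer: 1:0.40:1.01


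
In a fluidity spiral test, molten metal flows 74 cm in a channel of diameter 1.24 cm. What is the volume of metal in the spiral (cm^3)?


Formula: V = pi * (d/2)^2 * L  (cylinder volume)
Radius = 1.24/2 = 0.62 cm
V = pi * 0.62^2 * 74 = 89.3645 cm^3

Answer: 89.3645 cm^3


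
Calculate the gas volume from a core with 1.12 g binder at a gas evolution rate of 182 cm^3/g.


Formula: V_gas = W_binder * gas_evolution_rate
V = 1.12 g * 182 cm^3/g = 203.8400 cm^3

203.8400 cm^3


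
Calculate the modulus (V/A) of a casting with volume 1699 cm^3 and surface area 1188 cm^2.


Formula: Casting Modulus M = V / A
M = 1699 cm^3 / 1188 cm^2 = 1.4301 cm

1.4301 cm


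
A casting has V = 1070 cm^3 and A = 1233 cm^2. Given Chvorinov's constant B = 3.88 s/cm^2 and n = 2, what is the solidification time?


Formula: t_s = B * (V/A)^n  (Chvorinov's rule, n=2)
Modulus M = V/A = 1070/1233 = 0.867802 cm
M^2 = 0.867802^2 = 0.753080 cm^2
t_s = 3.88 * 0.753080 = 2.9220 s


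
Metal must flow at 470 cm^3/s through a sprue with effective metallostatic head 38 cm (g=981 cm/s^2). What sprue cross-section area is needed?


Formula: v = sqrt(2*g*h), A = Q/v
Velocity: v = sqrt(2 * 981 * 38) = sqrt(74556) = 273.0494 cm/s
Sprue area: A = Q / v = 470 / 273.0494 = 1.7213 cm^2

Final answer: 1.7213 cm^2


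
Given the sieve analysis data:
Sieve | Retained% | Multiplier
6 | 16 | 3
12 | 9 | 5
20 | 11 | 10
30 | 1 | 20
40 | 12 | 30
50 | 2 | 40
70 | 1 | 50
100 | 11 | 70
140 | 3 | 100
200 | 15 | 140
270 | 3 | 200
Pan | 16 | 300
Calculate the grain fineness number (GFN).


Formula: GFN = sum(pct * multiplier) / sum(pct)
sum(pct * multiplier) = 9283
sum(pct) = 100
GFN = 9283 / 100 = 92.83


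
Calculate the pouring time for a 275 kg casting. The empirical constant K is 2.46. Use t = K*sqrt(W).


Formula: t = K * sqrt(W)
sqrt(W) = sqrt(275) = 16.58312
t = 2.46 * 16.58312 = 40.7945 s

Final answer: 40.7945 s


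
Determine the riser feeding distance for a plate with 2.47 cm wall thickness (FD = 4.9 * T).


Formula: FD = 4.9 * T  (riser feeding-distance rule)
FD = 4.9 * 2.47 cm = 12.1030 cm

Final answer: 12.1030 cm


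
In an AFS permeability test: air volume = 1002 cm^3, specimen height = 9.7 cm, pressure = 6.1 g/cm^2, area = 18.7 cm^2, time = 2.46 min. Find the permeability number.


Formula: Permeability Number P = (V * H) / (p * A * t)
Numerator: V * H = 1002 * 9.7 = 9719.4
Denominator: p * A * t = 6.1 * 18.7 * 2.46 = 280.6122
P = 9719.4 / 280.6122 = 34.6364

Final answer: 34.6364


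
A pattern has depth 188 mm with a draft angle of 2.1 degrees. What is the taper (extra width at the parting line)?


Formula: taper = depth * tan(draft_angle)
tan(2.1 deg) = 0.0366683
taper = 188 mm * 0.0366683 = 6.8936 mm

6.8936 mm


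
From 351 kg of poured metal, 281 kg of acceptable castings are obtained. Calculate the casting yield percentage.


Formula: Casting Yield = (W_good / W_total) * 100
Yield = (281 kg / 351 kg) * 100 = 80.0570%

Final answer: 80.0570%


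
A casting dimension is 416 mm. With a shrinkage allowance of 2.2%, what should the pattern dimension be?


Formula: L_pattern = L_casting * (1 + shrinkage_rate/100)
Shrinkage factor = 1 + 2.2/100 = 1.022
L_pattern = 416 mm * 1.022 = 425.1520 mm

Answer: 425.1520 mm


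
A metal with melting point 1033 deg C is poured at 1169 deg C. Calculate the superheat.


Formula: Superheat = T_pour - T_melt
Superheat = 1169 - 1033 = 136 deg C


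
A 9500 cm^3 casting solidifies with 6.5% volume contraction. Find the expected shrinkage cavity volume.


Formula: V_shrink = V_casting * shrinkage_pct / 100
V_shrink = 9500 cm^3 * 6.5 / 100 = 617.5000 cm^3

Final answer: 617.5000 cm^3


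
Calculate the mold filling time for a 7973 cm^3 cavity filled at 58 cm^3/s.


Formula: t_fill = V_mold / Q_flow
t = 7973 cm^3 / 58 cm^3/s = 137.4655 s

Final answer: 137.4655 s


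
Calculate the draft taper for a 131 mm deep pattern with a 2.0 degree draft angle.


Formula: taper = depth * tan(draft_angle)
tan(2.0 deg) = 0.0349208
taper = 131 mm * 0.0349208 = 4.5746 mm

Final answer: 4.5746 mm


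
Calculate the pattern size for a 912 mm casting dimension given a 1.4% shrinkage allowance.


Formula: L_pattern = L_casting * (1 + shrinkage_rate/100)
Shrinkage factor = 1 + 1.4/100 = 1.014
L_pattern = 912 mm * 1.014 = 924.7680 mm


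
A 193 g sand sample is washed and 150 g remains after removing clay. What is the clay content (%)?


Formula: Clay% = (W_total - W_washed) / W_total * 100
Clay mass = 193 - 150 = 43 g
Clay% = 43 / 193 * 100 = 22.2798%

Final answer: 22.2798%


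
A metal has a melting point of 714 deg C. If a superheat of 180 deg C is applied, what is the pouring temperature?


Formula: T_pour = T_melt + Superheat
T_pour = 714 + 180 = 894 deg C

Answer: 894 deg C


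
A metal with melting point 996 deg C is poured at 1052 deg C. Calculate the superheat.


Formula: Superheat = T_pour - T_melt
Superheat = 1052 - 996 = 56 deg C

56 deg C


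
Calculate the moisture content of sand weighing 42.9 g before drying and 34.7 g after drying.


Formula: MC = (W_wet - W_dry) / W_wet * 100
Water mass = 42.9 - 34.7 = 8.2 g
MC = 8.2 / 42.9 * 100 = 19.1142%

Final answer: 19.1142%


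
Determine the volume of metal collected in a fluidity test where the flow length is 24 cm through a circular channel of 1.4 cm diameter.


Formula: V = pi * (d/2)^2 * L  (cylinder volume)
Radius = 1.4/2 = 0.7 cm
V = pi * 0.7^2 * 24 = 36.9451 cm^3

Answer: 36.9451 cm^3


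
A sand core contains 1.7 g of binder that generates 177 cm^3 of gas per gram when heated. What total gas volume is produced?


Formula: V_gas = W_binder * gas_evolution_rate
V = 1.7 g * 177 cm^3/g = 300.9000 cm^3

Answer: 300.9000 cm^3


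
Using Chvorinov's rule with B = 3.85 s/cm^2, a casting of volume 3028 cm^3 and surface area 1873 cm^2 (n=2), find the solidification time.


Formula: t_s = B * (V/A)^n  (Chvorinov's rule, n=2)
Modulus M = V/A = 3028/1873 = 1.616658 cm
M^2 = 1.616658^2 = 2.613583 cm^2
t_s = 3.85 * 2.613583 = 10.0623 s

10.0623 s


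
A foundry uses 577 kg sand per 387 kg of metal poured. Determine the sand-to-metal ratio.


Formula: Sand-to-Metal Ratio = W_sand / W_metal
Ratio = 577 kg / 387 kg = 1.4910

Final answer: 1.4910


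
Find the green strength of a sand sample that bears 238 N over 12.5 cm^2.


Formula: Compressive Strength = Force / Area
Strength = 238 N / 12.5 cm^2 = 19.0400 N/cm^2

Answer: 19.0400 N/cm^2


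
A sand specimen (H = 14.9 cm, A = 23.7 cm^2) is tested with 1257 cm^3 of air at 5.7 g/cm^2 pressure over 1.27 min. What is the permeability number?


Formula: Permeability Number P = (V * H) / (p * A * t)
Numerator: V * H = 1257 * 14.9 = 18729.3
Denominator: p * A * t = 5.7 * 23.7 * 1.27 = 171.5643
P = 18729.3 / 171.5643 = 109.1678

109.1678


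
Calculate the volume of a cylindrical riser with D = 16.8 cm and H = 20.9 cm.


Formula: V = pi * (D/2)^2 * H  (cylinder volume)
Radius = D/2 = 16.8/2 = 8.4 cm
V = pi * 8.4^2 * 20.9 = 4632.9193 cm^3

Answer: 4632.9193 cm^3


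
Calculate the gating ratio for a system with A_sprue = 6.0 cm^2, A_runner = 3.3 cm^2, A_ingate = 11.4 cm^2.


Sprue:Runner:Ingate = 1 : 3.3/6.0 : 11.4/6.0 = 1:0.55:1.90

Answer: 1:0.55:1.90


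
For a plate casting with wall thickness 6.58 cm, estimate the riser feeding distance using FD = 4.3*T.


Formula: FD = 4.3 * T  (riser feeding-distance rule)
FD = 4.3 * 6.58 cm = 28.2940 cm

Final answer: 28.2940 cm


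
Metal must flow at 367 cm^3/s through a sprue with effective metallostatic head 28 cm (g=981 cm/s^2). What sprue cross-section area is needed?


Formula: v = sqrt(2*g*h), A = Q/v
Velocity: v = sqrt(2 * 981 * 28) = sqrt(54936) = 234.3843 cm/s
Sprue area: A = Q / v = 367 / 234.3843 = 1.5658 cm^2


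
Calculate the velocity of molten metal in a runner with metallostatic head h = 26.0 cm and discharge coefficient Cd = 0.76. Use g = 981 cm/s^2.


Formula: v = Cd * sqrt(2 * g * h)  (Torricelli with discharge coefficient)
2*g*h = 2 * 981 * 26.0 = 51012.0 cm^2/s^2
sqrt(51012.0) = 225.85836 cm/s
v = 0.76 * 225.85836 = 171.6524 cm/s


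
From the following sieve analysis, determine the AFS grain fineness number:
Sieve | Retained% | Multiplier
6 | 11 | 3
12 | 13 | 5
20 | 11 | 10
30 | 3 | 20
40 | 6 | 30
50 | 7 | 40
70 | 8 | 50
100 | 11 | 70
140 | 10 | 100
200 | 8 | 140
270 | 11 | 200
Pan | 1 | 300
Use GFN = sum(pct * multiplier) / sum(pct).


Formula: GFN = sum(pct * multiplier) / sum(pct)
sum(pct * multiplier) = 6518
sum(pct) = 100
GFN = 6518 / 100 = 65.18

Final answer: 65.18


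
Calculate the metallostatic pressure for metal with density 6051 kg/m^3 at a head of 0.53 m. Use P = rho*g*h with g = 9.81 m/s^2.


Formula: P = rho * g * h
rho * g = 6051 * 9.81 = 59360.31 N/m^3
P = 59360.31 * 0.53 = 31460.9643 Pa

Final answer: 31460.9643 Pa


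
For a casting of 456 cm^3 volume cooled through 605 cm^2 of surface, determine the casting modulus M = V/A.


Formula: Casting Modulus M = V / A
M = 456 cm^3 / 605 cm^2 = 0.7537 cm

0.7537 cm


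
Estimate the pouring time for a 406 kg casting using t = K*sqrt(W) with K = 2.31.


Formula: t = K * sqrt(W)
sqrt(W) = sqrt(406) = 20.14944
t = 2.31 * 20.14944 = 46.5452 s

Final answer: 46.5452 s


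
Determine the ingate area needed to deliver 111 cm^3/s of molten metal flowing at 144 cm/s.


Formula: A_ingate = Q / v  (continuity equation)
A = 111 cm^3/s / 144 cm/s = 0.7708 cm^2

0.7708 cm^2


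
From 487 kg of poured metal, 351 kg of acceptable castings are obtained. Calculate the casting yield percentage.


Formula: Casting Yield = (W_good / W_total) * 100
Yield = (351 kg / 487 kg) * 100 = 72.0739%

Final answer: 72.0739%


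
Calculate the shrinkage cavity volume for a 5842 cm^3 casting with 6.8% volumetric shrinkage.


Formula: V_shrink = V_casting * shrinkage_pct / 100
V_shrink = 5842 cm^3 * 6.8 / 100 = 397.2560 cm^3

Answer: 397.2560 cm^3


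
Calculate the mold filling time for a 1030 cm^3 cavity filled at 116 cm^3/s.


Formula: t_fill = V_mold / Q_flow
t = 1030 cm^3 / 116 cm^3/s = 8.8793 s

Final answer: 8.8793 s


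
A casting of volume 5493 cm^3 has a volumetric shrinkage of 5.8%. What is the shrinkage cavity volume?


Formula: V_shrink = V_casting * shrinkage_pct / 100
V_shrink = 5493 cm^3 * 5.8 / 100 = 318.5940 cm^3

Answer: 318.5940 cm^3


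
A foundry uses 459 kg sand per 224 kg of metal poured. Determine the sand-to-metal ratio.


Formula: Sand-to-Metal Ratio = W_sand / W_metal
Ratio = 459 kg / 224 kg = 2.0491

2.0491


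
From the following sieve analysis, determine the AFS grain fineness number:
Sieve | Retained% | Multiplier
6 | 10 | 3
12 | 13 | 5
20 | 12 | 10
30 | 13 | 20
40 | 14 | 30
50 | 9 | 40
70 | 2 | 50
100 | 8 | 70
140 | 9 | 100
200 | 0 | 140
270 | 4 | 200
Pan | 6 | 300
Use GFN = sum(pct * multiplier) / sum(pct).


Formula: GFN = sum(pct * multiplier) / sum(pct)
sum(pct * multiplier) = 5415
sum(pct) = 100
GFN = 5415 / 100 = 54.15

Answer: 54.15


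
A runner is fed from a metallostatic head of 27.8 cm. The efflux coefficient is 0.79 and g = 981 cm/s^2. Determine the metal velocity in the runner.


Formula: v = Cd * sqrt(2 * g * h)  (Torricelli with discharge coefficient)
2*g*h = 2 * 981 * 27.8 = 54543.6 cm^2/s^2
sqrt(54543.6) = 233.54571 cm/s
v = 0.79 * 233.54571 = 184.5011 cm/s

Answer: 184.5011 cm/s


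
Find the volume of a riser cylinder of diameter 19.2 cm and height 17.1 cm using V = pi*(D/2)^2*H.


Formula: V = pi * (D/2)^2 * H  (cylinder volume)
Radius = D/2 = 19.2/2 = 9.6 cm
V = pi * 9.6^2 * 17.1 = 4950.9490 cm^3

4950.9490 cm^3


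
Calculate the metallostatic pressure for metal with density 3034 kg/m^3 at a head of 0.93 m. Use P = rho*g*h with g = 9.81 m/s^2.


Formula: P = rho * g * h
rho * g = 3034 * 9.81 = 29763.54 N/m^3
P = 29763.54 * 0.93 = 27680.0922 Pa

Final answer: 27680.0922 Pa


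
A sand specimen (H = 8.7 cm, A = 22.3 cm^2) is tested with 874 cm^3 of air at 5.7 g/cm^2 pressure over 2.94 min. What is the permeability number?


Formula: Permeability Number P = (V * H) / (p * A * t)
Numerator: V * H = 874 * 8.7 = 7603.8
Denominator: p * A * t = 5.7 * 22.3 * 2.94 = 373.7034
P = 7603.8 / 373.7034 = 20.3472


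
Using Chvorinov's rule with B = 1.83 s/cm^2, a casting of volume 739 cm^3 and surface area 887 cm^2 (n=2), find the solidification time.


Formula: t_s = B * (V/A)^n  (Chvorinov's rule, n=2)
Modulus M = V/A = 739/887 = 0.833145 cm
M^2 = 0.833145^2 = 0.694131 cm^2
t_s = 1.83 * 0.694131 = 1.2703 s

Answer: 1.2703 s
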